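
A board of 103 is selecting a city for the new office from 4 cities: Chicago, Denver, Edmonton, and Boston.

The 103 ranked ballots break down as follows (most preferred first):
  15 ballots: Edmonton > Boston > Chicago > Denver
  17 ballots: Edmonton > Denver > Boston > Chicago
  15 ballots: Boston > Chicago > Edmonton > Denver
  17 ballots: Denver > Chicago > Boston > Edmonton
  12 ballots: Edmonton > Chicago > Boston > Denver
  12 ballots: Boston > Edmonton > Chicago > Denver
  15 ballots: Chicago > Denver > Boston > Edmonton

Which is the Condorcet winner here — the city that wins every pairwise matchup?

Boston vs Chicago: 59–44
Boston vs Denver: 54–49
Boston vs Edmonton: 59–44
Boston beats every other city.

Boston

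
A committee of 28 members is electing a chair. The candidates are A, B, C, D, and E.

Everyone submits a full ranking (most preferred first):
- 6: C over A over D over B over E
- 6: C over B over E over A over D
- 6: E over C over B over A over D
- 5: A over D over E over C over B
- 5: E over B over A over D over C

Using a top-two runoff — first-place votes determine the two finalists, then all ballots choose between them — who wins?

E

Round 1 first-place votes: A 5, B 0, C 12, D 0, E 11. C and E advance.
Runoff: C is ranked above E on 12 ballots, E above C on 16.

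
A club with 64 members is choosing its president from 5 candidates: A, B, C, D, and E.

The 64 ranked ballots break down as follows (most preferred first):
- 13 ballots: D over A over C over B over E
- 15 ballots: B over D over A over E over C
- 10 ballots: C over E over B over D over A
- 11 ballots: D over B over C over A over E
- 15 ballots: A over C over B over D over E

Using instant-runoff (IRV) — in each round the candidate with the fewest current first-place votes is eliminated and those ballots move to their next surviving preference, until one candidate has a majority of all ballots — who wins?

B

Round 1: A 15, B 15, C 10, D 24, E 0. E eliminated.
Round 2: A 15, B 15, C 10, D 24. C eliminated.
Round 3: A 15, B 25, D 24. A eliminated.
Round 4: B 40, D 24. B has a majority (≥33).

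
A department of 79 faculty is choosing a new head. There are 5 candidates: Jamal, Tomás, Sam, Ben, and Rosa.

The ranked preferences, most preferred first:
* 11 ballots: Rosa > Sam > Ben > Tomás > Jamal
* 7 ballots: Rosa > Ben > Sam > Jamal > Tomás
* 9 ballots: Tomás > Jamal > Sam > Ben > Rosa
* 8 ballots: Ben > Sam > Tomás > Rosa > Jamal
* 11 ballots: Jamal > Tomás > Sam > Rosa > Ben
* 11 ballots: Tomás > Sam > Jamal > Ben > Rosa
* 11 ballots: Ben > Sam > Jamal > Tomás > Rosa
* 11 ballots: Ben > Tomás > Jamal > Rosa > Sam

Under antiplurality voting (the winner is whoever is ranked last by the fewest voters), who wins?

Tomás

Last-place votes: Jamal 19, Tomás 7, Sam 11, Ben 11, Rosa 31.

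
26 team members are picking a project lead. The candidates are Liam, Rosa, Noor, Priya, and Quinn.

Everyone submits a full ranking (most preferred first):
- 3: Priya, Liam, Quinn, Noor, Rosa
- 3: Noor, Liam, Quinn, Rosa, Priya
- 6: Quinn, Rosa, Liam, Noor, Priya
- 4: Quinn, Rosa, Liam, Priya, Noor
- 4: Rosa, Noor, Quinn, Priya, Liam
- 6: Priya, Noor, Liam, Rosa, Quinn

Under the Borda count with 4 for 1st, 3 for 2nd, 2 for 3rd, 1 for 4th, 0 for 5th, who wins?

Quinn

Liam: 3×3 + 3×3 + 6×2 + 4×2 + 4×0 + 6×2 = 50
Rosa: 3×0 + 3×1 + 6×3 + 4×3 + 4×4 + 6×1 = 55
Noor: 3×1 + 3×4 + 6×1 + 4×0 + 4×3 + 6×3 = 51
Priya: 3×4 + 3×0 + 6×0 + 4×1 + 4×1 + 6×4 = 44
Quinn: 3×2 + 3×2 + 6×4 + 4×4 + 4×2 + 6×0 = 60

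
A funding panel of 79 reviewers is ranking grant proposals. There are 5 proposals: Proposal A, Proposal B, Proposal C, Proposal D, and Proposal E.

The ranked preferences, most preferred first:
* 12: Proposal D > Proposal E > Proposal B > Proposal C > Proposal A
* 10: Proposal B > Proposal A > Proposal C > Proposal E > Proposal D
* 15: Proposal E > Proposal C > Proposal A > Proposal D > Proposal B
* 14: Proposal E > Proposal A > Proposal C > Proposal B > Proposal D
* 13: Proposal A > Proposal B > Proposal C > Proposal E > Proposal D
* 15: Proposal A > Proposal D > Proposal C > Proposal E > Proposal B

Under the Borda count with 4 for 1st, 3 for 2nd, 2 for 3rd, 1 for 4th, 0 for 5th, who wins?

Proposal A: 12×0 + 10×3 + 15×2 + 14×3 + 13×4 + 15×4 = 214
Proposal B: 12×2 + 10×4 + 15×0 + 14×1 + 13×3 + 15×0 = 117
Proposal C: 12×1 + 10×2 + 15×3 + 14×2 + 13×2 + 15×2 = 161
Proposal D: 12×4 + 10×0 + 15×1 + 14×0 + 13×0 + 15×3 = 108
Proposal E: 12×3 + 10×1 + 15×4 + 14×4 + 13×1 + 15×1 = 190

Proposal A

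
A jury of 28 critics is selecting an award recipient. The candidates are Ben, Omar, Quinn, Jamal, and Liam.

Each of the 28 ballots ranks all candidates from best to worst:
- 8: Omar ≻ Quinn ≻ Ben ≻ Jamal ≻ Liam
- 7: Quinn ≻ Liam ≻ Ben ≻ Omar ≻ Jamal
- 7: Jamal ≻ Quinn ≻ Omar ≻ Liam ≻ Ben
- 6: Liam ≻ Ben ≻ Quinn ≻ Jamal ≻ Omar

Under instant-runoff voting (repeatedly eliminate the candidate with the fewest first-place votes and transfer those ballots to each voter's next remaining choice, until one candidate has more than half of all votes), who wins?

Round 1: Ben 0, Omar 8, Quinn 7, Jamal 7, Liam 6. Ben eliminated.
Round 2: Omar 8, Quinn 7, Jamal 7, Liam 6. Liam eliminated.
Round 3: Omar 8, Quinn 13, Jamal 7. Jamal eliminated.
Round 4: Omar 8, Quinn 20. Quinn has a majority (≥15).

Quinn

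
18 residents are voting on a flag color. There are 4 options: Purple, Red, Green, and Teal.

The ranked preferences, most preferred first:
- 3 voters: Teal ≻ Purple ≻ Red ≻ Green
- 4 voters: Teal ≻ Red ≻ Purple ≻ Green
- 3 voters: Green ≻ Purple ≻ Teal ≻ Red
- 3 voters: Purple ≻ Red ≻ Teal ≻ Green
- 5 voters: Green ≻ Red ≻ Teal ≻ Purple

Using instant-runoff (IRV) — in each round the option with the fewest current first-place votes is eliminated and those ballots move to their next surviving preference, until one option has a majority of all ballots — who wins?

Teal

Round 1: Purple 3, Red 0, Green 8, Teal 7. Red eliminated.
Round 2: Purple 3, Green 8, Teal 7. Purple eliminated.
Round 3: Green 8, Teal 10. Teal has a majority (≥10).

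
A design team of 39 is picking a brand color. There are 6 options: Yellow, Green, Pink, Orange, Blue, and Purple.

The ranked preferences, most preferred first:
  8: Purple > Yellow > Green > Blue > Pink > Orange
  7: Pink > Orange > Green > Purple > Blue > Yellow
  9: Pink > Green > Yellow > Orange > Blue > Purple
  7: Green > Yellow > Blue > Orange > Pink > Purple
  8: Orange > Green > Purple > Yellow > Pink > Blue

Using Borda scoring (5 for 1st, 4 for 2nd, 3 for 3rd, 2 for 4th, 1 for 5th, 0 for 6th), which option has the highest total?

Yellow: 8×4 + 7×0 + 9×3 + 7×4 + 8×2 = 103
Green: 8×3 + 7×3 + 9×4 + 7×5 + 8×4 = 148
Pink: 8×1 + 7×5 + 9×5 + 7×1 + 8×1 = 103
Orange: 8×0 + 7×4 + 9×2 + 7×2 + 8×5 = 100
Blue: 8×2 + 7×1 + 9×1 + 7×3 + 8×0 = 53
Purple: 8×5 + 7×2 + 9×0 + 7×0 + 8×3 = 78

Green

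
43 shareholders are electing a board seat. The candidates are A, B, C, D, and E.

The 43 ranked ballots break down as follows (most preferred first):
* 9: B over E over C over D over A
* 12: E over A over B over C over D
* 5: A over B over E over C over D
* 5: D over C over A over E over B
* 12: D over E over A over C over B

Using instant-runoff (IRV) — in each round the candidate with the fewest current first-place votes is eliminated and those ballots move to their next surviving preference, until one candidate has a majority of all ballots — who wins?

B

Round 1: A 5, B 9, C 0, D 17, E 12. C eliminated.
Round 2: A 5, B 9, D 17, E 12. A eliminated.
Round 3: B 14, D 17, E 12. E eliminated.
Round 4: B 26, D 17. B has a majority (≥22).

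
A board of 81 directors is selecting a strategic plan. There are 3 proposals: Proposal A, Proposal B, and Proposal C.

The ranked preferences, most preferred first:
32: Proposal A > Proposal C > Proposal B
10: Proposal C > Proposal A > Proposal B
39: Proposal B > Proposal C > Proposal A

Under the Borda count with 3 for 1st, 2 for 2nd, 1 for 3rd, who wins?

Proposal A: 32×3 + 10×2 + 39×1 = 155
Proposal B: 32×1 + 10×1 + 39×3 = 159
Proposal C: 32×2 + 10×3 + 39×2 = 172

Proposal C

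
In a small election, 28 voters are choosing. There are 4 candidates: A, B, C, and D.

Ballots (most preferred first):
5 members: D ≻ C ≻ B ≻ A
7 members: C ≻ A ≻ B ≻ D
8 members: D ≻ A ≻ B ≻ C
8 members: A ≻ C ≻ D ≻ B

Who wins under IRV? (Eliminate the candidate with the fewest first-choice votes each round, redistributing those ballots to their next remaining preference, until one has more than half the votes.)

Round 1: A 8, B 0, C 7, D 13. B eliminated.
Round 2: A 8, C 7, D 13. C eliminated.
Round 3: A 15, D 13. A has a majority (≥15).

A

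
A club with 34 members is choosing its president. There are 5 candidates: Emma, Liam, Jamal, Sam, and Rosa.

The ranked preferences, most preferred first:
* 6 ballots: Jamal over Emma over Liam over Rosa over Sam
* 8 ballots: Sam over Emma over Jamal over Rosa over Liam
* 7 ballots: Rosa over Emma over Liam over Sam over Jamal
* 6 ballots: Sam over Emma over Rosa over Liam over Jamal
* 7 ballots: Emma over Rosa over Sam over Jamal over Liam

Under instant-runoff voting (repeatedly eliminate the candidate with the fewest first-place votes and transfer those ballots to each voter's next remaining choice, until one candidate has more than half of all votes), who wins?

Emma

Round 1: Emma 7, Liam 0, Jamal 6, Sam 14, Rosa 7. Liam eliminated.
Round 2: Emma 7, Jamal 6, Sam 14, Rosa 7. Jamal eliminated.
Round 3: Emma 13, Sam 14, Rosa 7. Rosa eliminated.
Round 4: Emma 20, Sam 14. Emma has a majority (≥18).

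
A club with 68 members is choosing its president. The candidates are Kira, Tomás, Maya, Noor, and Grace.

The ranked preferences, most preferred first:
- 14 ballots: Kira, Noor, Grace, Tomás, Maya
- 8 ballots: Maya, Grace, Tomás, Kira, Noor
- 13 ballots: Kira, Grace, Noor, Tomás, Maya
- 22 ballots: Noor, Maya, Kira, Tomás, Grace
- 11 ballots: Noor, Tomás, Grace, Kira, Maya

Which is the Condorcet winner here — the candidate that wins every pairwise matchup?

Kira vs Tomás: 49–19
Kira vs Maya: 38–30
Kira vs Noor: 35–33
Kira vs Grace: 49–19
Kira beats every other candidate.

Kira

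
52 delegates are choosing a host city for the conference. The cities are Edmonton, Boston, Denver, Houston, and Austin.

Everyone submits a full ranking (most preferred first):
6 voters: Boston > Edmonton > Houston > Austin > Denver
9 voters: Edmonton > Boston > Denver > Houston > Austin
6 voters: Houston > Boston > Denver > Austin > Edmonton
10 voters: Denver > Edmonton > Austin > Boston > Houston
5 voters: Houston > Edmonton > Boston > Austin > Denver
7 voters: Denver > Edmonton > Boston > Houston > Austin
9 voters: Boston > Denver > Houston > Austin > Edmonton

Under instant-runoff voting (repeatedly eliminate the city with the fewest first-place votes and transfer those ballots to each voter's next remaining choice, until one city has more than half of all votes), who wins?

Boston

Round 1: Edmonton 9, Boston 15, Denver 17, Houston 11, Austin 0. Austin eliminated.
Round 2: Edmonton 9, Boston 15, Denver 17, Houston 11. Edmonton eliminated.
Round 3: Boston 24, Denver 17, Houston 11. Houston eliminated.
Round 4: Boston 35, Denver 17. Boston has a majority (≥27).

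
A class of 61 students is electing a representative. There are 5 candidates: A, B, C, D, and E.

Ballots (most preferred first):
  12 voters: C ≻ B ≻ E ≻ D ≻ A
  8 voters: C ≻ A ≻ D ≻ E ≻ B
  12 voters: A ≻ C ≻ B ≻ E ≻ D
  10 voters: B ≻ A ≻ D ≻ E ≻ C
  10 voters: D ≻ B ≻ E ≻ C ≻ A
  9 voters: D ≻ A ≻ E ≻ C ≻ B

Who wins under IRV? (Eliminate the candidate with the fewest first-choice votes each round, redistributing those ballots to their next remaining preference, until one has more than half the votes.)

A

Round 1: A 12, B 10, C 20, D 19, E 0. E eliminated.
Round 2: A 12, B 10, C 20, D 19. B eliminated.
Round 3: A 22, C 20, D 19. D eliminated.
Round 4: A 31, C 30. A has a majority (≥31).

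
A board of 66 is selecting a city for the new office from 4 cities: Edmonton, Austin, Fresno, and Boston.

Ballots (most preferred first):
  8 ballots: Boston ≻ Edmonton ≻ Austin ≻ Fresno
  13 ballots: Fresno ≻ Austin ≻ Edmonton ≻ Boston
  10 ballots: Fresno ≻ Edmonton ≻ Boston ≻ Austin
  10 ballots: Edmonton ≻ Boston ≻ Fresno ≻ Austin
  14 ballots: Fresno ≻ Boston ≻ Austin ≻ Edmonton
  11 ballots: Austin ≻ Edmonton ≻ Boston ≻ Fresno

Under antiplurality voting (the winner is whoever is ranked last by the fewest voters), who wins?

Boston

Last-place votes: Edmonton 14, Austin 20, Fresno 19, Boston 13.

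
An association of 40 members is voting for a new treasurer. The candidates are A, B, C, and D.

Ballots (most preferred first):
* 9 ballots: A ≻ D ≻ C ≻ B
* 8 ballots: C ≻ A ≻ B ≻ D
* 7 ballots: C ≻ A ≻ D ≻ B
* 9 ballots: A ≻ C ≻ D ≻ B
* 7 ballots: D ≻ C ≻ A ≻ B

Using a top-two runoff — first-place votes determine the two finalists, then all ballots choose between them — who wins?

Round 1 first-place votes: A 18, B 0, C 15, D 7. A and C advance.
Runoff: A is ranked above C on 18 ballots, C above A on 22.

C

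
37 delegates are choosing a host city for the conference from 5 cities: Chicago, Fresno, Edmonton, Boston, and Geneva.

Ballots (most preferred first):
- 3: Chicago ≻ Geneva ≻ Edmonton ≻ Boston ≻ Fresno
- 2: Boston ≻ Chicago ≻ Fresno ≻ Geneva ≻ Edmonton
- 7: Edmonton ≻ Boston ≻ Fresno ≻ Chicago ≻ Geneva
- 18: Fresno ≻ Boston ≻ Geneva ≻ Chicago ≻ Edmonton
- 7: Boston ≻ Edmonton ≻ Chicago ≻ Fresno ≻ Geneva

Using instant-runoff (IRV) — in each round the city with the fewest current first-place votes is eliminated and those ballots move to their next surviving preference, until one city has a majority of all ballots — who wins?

Round 1: Chicago 3, Fresno 18, Edmonton 7, Boston 9, Geneva 0. Geneva eliminated.
Round 2: Chicago 3, Fresno 18, Edmonton 7, Boston 9. Chicago eliminated.
Round 3: Fresno 18, Edmonton 10, Boston 9. Boston eliminated.
Round 4: Fresno 20, Edmonton 17. Fresno has a majority (≥19).

Fresno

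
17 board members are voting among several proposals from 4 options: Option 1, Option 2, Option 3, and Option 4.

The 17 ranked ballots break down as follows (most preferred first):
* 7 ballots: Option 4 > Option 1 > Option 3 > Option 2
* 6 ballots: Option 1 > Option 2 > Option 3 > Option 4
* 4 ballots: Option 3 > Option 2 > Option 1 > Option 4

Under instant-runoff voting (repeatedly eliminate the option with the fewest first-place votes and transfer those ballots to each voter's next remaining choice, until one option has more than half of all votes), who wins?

Round 1: Option 1 6, Option 2 0, Option 3 4, Option 4 7. Option 2 eliminated.
Round 2: Option 1 6, Option 3 4, Option 4 7. Option 3 eliminated.
Round 3: Option 1 10, Option 4 7. Option 1 has a majority (≥9).

Option 1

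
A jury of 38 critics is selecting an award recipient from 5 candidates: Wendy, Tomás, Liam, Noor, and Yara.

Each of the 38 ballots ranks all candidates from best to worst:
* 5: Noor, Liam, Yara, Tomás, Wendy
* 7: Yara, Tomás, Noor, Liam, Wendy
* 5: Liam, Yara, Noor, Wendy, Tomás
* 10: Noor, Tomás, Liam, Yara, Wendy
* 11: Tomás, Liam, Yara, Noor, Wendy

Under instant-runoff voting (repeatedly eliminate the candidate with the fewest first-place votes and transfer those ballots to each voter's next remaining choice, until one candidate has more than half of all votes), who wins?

Round 1: Wendy 0, Tomás 11, Liam 5, Noor 15, Yara 7. Wendy eliminated.
Round 2: Tomás 11, Liam 5, Noor 15, Yara 7. Liam eliminated.
Round 3: Tomás 11, Noor 15, Yara 12. Tomás eliminated.
Round 4: Noor 15, Yara 23. Yara has a majority (≥20).

Yara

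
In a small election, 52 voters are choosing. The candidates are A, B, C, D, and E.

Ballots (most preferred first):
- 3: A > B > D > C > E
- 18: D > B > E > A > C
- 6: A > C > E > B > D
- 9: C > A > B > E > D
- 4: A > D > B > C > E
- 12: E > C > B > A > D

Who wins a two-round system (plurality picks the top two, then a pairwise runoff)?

A

Round 1 first-place votes: A 13, B 0, C 9, D 18, E 12. D and A advance.
Runoff: D is ranked above A on 18 ballots, A above D on 34.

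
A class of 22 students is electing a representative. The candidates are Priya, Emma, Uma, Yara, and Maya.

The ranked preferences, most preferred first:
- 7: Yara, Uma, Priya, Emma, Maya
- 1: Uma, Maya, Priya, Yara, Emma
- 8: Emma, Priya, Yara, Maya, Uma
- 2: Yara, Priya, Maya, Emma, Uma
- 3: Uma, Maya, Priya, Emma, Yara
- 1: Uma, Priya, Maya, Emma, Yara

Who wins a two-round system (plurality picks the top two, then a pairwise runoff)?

Emma

Round 1 first-place votes: Priya 0, Emma 8, Uma 5, Yara 9, Maya 0. Yara and Emma advance.
Runoff: Yara is ranked above Emma on 10 ballots, Emma above Yara on 12.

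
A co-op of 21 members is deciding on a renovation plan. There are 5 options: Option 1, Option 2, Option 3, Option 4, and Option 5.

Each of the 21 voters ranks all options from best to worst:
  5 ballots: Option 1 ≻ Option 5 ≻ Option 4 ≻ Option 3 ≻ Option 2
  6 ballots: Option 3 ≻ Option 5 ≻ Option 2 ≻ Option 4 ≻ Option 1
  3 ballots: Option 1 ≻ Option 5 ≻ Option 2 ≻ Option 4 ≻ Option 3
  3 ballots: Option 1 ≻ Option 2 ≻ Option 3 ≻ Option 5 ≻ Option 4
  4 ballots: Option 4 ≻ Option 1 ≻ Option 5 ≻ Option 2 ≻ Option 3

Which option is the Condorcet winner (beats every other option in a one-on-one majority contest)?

Option 1 vs Option 2: 15–6
Option 1 vs Option 3: 15–6
Option 1 vs Option 4: 11–10
Option 1 vs Option 5: 15–6
Option 1 beats every other option.

Option 1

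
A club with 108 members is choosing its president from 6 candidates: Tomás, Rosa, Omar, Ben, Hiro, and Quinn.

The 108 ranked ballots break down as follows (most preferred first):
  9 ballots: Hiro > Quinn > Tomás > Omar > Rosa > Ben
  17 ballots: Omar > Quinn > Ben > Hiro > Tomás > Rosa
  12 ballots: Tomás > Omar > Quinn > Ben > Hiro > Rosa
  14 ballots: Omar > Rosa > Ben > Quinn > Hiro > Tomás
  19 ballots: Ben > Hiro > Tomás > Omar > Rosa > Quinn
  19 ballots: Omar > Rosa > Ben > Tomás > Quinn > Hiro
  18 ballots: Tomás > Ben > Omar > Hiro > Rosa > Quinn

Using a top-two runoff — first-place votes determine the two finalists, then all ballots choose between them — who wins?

Round 1 first-place votes: Tomás 30, Rosa 0, Omar 50, Ben 19, Hiro 9, Quinn 0. Omar and Tomás advance.
Runoff: Omar is ranked above Tomás on 50 ballots, Tomás above Omar on 58.

Tomás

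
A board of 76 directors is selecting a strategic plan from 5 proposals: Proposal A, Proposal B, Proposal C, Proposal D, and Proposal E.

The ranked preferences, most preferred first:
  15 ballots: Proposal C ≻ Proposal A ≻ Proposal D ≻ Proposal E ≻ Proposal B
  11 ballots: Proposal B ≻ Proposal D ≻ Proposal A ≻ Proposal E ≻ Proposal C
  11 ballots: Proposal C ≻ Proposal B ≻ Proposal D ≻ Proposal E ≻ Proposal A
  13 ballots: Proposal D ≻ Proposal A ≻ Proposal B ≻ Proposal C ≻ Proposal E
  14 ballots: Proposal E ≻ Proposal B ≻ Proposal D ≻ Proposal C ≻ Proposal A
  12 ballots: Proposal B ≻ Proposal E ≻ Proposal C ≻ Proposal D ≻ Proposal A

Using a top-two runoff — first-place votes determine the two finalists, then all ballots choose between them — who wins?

Proposal B

Round 1 first-place votes: Proposal A 0, Proposal B 23, Proposal C 26, Proposal D 13, Proposal E 14. Proposal C and Proposal B advance.
Runoff: Proposal C is ranked above Proposal B on 26 ballots, Proposal B above Proposal C on 50.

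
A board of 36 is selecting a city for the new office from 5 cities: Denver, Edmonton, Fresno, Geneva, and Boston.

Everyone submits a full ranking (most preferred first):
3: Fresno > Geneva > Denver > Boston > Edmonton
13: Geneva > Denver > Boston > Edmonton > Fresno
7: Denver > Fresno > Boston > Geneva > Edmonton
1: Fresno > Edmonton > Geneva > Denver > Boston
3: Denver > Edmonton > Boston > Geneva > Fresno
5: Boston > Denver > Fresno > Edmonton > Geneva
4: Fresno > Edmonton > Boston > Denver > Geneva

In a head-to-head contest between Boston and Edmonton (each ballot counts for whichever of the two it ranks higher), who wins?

Boston is ranked above Edmonton on 28 ballots; Edmonton above Boston on 8.

Boston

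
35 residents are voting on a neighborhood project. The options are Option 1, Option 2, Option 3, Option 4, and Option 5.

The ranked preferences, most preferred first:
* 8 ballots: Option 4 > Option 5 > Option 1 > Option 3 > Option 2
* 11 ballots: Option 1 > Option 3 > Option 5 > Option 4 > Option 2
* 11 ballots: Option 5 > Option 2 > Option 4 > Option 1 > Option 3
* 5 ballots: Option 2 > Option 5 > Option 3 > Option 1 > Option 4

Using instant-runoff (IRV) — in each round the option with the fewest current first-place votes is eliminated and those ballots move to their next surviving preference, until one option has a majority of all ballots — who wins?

Round 1: Option 1 11, Option 2 5, Option 3 0, Option 4 8, Option 5 11. Option 3 eliminated.
Round 2: Option 1 11, Option 2 5, Option 4 8, Option 5 11. Option 2 eliminated.
Round 3: Option 1 11, Option 4 8, Option 5 16. Option 4 eliminated.
Round 4: Option 1 11, Option 5 24. Option 5 has a majority (≥18).

Option 5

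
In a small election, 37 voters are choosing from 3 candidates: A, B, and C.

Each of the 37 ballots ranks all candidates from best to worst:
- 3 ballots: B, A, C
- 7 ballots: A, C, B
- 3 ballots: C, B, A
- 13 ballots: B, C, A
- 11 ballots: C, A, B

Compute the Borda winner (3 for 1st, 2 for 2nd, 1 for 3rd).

C

A: 3×2 + 7×3 + 3×1 + 13×1 + 11×2 = 65
B: 3×3 + 7×1 + 3×2 + 13×3 + 11×1 = 72
C: 3×1 + 7×2 + 3×3 + 13×2 + 11×3 = 85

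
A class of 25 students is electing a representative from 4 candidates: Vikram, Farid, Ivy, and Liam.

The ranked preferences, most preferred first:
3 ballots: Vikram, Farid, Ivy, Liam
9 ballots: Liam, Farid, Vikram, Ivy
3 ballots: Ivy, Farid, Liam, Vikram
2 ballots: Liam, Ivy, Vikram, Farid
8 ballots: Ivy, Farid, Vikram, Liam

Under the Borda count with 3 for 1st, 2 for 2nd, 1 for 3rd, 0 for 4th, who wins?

Vikram: 3×3 + 9×1 + 3×0 + 2×1 + 8×1 = 28
Farid: 3×2 + 9×2 + 3×2 + 2×0 + 8×2 = 46
Ivy: 3×1 + 9×0 + 3×3 + 2×2 + 8×3 = 40
Liam: 3×0 + 9×3 + 3×1 + 2×3 + 8×0 = 36

Farid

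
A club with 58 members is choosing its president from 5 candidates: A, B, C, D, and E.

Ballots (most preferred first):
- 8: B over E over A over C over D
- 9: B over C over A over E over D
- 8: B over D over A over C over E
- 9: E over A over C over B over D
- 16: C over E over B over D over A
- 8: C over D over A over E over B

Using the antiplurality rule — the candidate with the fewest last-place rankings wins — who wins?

C

Last-place votes: A 16, B 8, C 0, D 26, E 8.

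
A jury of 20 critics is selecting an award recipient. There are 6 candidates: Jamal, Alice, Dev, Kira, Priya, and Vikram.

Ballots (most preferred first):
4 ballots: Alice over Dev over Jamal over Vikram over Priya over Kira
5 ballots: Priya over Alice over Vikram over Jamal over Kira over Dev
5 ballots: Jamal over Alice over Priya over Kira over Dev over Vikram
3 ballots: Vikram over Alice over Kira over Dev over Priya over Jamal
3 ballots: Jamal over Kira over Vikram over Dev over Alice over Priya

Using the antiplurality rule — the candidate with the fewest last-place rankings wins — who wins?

Last-place votes: Jamal 3, Alice 0, Dev 5, Kira 4, Priya 3, Vikram 5.

Alice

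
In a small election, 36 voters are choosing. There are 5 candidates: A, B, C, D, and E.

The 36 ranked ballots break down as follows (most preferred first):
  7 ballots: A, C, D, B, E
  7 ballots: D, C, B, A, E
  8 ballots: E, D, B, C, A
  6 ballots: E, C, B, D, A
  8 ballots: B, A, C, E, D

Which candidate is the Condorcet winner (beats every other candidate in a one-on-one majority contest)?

C

C vs A: 21–15
C vs B: 20–16
C vs D: 21–15
C vs E: 22–14
C beats every other candidate.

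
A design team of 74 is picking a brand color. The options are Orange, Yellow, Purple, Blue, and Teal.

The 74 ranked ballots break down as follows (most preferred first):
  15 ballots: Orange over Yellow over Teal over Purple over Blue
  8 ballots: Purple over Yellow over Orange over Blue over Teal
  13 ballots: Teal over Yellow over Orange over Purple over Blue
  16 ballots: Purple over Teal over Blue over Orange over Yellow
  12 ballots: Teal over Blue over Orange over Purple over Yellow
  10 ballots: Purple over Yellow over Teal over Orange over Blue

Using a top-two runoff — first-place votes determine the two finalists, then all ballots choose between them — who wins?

Teal

Round 1 first-place votes: Orange 15, Yellow 0, Purple 34, Blue 0, Teal 25. Purple and Teal advance.
Runoff: Purple is ranked above Teal on 34 ballots, Teal above Purple on 40.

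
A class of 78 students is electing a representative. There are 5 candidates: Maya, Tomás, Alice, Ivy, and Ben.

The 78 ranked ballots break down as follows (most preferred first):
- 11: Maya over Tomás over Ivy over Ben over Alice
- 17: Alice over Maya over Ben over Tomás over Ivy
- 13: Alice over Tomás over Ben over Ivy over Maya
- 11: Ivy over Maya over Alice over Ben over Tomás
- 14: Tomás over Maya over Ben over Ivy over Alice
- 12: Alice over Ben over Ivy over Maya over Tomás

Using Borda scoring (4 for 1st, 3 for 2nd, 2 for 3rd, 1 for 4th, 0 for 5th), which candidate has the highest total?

Alice

Maya: 11×4 + 17×3 + 13×0 + 11×3 + 14×3 + 12×1 = 182
Tomás: 11×3 + 17×1 + 13×3 + 11×0 + 14×4 + 12×0 = 145
Alice: 11×0 + 17×4 + 13×4 + 11×2 + 14×0 + 12×4 = 190
Ivy: 11×2 + 17×0 + 13×1 + 11×4 + 14×1 + 12×2 = 117
Ben: 11×1 + 17×2 + 13×2 + 11×1 + 14×2 + 12×3 = 146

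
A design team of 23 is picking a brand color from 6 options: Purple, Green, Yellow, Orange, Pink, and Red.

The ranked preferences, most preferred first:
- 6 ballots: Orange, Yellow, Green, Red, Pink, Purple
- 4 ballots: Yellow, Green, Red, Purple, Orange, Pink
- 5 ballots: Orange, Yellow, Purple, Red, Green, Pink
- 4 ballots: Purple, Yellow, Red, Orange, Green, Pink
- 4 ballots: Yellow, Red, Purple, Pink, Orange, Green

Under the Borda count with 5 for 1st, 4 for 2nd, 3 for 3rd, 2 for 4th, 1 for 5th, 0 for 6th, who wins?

Yellow

Purple: 6×0 + 4×2 + 5×3 + 4×5 + 4×3 = 55
Green: 6×3 + 4×4 + 5×1 + 4×1 + 4×0 = 43
Yellow: 6×4 + 4×5 + 5×4 + 4×4 + 4×5 = 100
Orange: 6×5 + 4×1 + 5×5 + 4×2 + 4×1 = 71
Pink: 6×1 + 4×0 + 5×0 + 4×0 + 4×2 = 14
Red: 6×2 + 4×3 + 5×2 + 4×3 + 4×4 = 62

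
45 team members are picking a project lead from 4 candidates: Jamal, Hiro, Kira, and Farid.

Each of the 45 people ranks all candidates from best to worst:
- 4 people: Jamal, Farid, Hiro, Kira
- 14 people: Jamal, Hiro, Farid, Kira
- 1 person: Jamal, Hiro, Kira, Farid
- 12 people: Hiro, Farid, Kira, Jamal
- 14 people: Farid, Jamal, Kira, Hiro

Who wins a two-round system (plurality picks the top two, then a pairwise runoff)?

Round 1 first-place votes: Jamal 19, Hiro 12, Kira 0, Farid 14. Jamal and Farid advance.
Runoff: Jamal is ranked above Farid on 19 ballots, Farid above Jamal on 26.

Farid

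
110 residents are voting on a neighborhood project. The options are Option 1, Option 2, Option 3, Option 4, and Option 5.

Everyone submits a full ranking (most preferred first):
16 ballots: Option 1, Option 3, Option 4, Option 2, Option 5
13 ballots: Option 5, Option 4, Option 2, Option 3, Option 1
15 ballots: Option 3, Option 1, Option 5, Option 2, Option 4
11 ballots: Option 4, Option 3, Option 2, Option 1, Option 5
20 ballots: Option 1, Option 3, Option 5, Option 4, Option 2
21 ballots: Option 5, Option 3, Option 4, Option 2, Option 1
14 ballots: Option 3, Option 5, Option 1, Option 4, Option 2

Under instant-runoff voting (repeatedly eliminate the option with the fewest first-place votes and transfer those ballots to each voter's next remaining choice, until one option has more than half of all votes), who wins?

Round 1: Option 1 36, Option 2 0, Option 3 29, Option 4 11, Option 5 34. Option 2 eliminated.
Round 2: Option 1 36, Option 3 29, Option 4 11, Option 5 34. Option 4 eliminated.
Round 3: Option 1 36, Option 3 40, Option 5 34. Option 5 eliminated.
Round 4: Option 1 36, Option 3 74. Option 3 has a majority (≥56).

Option 3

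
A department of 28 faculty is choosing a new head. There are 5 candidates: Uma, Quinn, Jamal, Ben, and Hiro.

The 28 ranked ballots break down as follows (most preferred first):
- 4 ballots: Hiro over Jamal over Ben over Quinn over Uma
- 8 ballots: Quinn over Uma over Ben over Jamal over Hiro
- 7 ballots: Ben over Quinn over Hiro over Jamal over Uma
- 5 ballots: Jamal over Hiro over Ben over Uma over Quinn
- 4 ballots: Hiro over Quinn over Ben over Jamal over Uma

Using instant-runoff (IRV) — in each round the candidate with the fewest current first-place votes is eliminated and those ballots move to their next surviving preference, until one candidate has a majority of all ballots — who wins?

Round 1: Uma 0, Quinn 8, Jamal 5, Ben 7, Hiro 8. Uma eliminated.
Round 2: Quinn 8, Jamal 5, Ben 7, Hiro 8. Jamal eliminated.
Round 3: Quinn 8, Ben 7, Hiro 13. Ben eliminated.
Round 4: Quinn 15, Hiro 13. Quinn has a majority (≥15).

Quinn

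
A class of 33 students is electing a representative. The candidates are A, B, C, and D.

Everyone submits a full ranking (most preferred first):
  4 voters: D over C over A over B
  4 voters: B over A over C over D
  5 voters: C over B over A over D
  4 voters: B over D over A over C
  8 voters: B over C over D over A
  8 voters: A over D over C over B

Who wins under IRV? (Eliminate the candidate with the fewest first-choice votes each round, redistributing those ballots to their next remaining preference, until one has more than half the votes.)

Round 1: A 8, B 16, C 5, D 4. D eliminated.
Round 2: A 8, B 16, C 9. A eliminated.
Round 3: B 16, C 17. C has a majority (≥17).

C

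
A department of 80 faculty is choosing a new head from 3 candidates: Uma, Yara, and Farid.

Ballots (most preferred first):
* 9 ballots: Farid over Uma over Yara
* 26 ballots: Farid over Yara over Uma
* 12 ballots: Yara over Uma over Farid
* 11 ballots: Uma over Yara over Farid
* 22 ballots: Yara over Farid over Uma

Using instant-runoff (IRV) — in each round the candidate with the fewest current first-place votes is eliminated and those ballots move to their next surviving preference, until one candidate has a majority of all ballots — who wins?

Yara

Round 1: Uma 11, Yara 34, Farid 35. Uma eliminated.
Round 2: Yara 45, Farid 35. Yara has a majority (≥41).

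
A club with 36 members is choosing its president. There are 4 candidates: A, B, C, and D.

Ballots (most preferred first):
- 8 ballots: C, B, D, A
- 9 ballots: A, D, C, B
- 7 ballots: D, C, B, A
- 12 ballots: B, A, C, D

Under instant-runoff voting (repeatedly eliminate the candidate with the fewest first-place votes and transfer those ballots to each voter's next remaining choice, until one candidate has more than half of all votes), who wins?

Round 1: A 9, B 12, C 8, D 7. D eliminated.
Round 2: A 9, B 12, C 15. A eliminated.
Round 3: B 12, C 24. C has a majority (≥19).

C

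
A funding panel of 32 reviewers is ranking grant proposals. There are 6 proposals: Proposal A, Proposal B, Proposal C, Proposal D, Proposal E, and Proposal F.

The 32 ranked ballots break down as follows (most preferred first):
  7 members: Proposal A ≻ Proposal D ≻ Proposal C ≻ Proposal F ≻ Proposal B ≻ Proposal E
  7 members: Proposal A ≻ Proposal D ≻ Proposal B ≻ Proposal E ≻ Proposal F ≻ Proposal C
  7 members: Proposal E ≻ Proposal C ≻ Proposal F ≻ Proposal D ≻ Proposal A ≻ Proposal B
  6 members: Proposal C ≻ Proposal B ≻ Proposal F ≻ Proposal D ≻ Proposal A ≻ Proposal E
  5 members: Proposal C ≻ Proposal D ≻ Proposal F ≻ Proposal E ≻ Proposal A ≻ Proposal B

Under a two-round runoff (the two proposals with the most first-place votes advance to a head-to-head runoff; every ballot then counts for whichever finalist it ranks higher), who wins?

Proposal C

Round 1 first-place votes: Proposal A 14, Proposal B 0, Proposal C 11, Proposal D 0, Proposal E 7, Proposal F 0. Proposal A and Proposal C advance.
Runoff: Proposal A is ranked above Proposal C on 14 ballots, Proposal C above Proposal A on 18.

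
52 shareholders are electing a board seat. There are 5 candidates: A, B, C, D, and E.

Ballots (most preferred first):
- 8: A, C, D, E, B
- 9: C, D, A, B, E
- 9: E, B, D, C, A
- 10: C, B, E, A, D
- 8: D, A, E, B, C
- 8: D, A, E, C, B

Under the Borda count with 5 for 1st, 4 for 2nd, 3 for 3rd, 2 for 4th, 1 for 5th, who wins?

D

A: 8×5 + 9×3 + 9×1 + 10×2 + 8×4 + 8×4 = 160
B: 8×1 + 9×2 + 9×4 + 10×4 + 8×2 + 8×1 = 126
C: 8×4 + 9×5 + 9×2 + 10×5 + 8×1 + 8×2 = 169
D: 8×3 + 9×4 + 9×3 + 10×1 + 8×5 + 8×5 = 177
E: 8×2 + 9×1 + 9×5 + 10×3 + 8×3 + 8×3 = 148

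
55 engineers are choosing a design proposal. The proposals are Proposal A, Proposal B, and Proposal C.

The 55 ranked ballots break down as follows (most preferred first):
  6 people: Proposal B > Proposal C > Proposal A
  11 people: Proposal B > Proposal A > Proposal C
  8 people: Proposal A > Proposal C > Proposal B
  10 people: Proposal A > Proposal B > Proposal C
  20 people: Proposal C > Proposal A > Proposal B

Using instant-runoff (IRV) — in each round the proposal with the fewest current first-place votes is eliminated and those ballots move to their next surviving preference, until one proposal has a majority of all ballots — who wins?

Round 1: Proposal A 18, Proposal B 17, Proposal C 20. Proposal B eliminated.
Round 2: Proposal A 29, Proposal C 26. Proposal A has a majority (≥28).

Proposal A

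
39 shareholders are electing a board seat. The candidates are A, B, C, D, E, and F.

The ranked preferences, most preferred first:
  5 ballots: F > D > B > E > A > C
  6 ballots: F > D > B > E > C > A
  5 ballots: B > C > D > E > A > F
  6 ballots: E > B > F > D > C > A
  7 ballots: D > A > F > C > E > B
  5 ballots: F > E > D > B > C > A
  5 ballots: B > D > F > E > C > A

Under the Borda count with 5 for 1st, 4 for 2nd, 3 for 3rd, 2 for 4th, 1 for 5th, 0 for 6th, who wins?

A: 5×1 + 6×0 + 5×1 + 6×0 + 7×4 + 5×0 + 5×0 = 38
B: 5×3 + 6×3 + 5×5 + 6×4 + 7×0 + 5×2 + 5×5 = 117
C: 5×0 + 6×1 + 5×4 + 6×1 + 7×2 + 5×1 + 5×1 = 56
D: 5×4 + 6×4 + 5×3 + 6×2 + 7×5 + 5×3 + 5×4 = 141
E: 5×2 + 6×2 + 5×2 + 6×5 + 7×1 + 5×4 + 5×2 = 99
F: 5×5 + 6×5 + 5×0 + 6×3 + 7×3 + 5×5 + 5×3 = 134

D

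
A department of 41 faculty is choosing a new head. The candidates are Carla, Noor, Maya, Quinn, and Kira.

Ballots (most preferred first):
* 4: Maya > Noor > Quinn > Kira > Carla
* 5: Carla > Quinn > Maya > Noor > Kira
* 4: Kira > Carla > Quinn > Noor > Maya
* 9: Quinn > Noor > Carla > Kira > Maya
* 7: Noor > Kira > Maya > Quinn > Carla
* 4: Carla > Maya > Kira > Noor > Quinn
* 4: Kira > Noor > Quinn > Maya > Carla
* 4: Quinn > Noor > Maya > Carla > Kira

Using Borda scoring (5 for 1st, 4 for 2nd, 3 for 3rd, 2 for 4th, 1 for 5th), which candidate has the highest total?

Carla: 4×1 + 5×5 + 4×4 + 9×3 + 7×1 + 4×5 + 4×1 + 4×2 = 111
Noor: 4×4 + 5×2 + 4×2 + 9×4 + 7×5 + 4×2 + 4×4 + 4×4 = 145
Maya: 4×5 + 5×3 + 4×1 + 9×1 + 7×3 + 4×4 + 4×2 + 4×3 = 105
Quinn: 4×3 + 5×4 + 4×3 + 9×5 + 7×2 + 4×1 + 4×3 + 4×5 = 139
Kira: 4×2 + 5×1 + 4×5 + 9×2 + 7×4 + 4×3 + 4×5 + 4×1 = 115

Noor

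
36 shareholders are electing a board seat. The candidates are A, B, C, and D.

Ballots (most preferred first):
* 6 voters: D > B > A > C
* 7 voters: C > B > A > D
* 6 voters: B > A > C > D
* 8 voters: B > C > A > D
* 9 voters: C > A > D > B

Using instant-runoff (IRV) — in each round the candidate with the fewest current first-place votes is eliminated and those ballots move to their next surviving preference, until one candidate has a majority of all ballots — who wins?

Round 1: A 0, B 14, C 16, D 6. A eliminated.
Round 2: B 14, C 16, D 6. D eliminated.
Round 3: B 20, C 16. B has a majority (≥19).

B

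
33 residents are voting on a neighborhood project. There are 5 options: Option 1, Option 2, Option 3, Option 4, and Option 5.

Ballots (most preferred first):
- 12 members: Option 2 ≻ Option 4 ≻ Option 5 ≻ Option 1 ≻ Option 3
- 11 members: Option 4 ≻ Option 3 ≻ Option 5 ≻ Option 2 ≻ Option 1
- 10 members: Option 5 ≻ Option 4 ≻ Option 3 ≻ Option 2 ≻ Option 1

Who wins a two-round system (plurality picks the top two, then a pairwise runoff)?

Option 4

Round 1 first-place votes: Option 1 0, Option 2 12, Option 3 0, Option 4 11, Option 5 10. Option 2 and Option 4 advance.
Runoff: Option 2 is ranked above Option 4 on 12 ballots, Option 4 above Option 2 on 21.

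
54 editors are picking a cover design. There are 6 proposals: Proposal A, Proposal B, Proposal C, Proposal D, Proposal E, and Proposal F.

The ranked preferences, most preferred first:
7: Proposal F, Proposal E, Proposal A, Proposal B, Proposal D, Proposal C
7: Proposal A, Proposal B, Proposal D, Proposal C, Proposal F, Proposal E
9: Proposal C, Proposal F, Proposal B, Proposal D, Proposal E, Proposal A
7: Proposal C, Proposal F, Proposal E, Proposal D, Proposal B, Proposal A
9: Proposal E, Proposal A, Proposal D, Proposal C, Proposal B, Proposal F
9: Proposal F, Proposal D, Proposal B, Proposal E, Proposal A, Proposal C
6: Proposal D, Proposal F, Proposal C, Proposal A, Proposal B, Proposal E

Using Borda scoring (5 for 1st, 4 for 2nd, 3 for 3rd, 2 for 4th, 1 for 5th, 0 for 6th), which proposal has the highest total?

Proposal A: 7×3 + 7×5 + 9×0 + 7×0 + 9×4 + 9×1 + 6×2 = 113
Proposal B: 7×2 + 7×4 + 9×3 + 7×1 + 9×1 + 9×3 + 6×1 = 118
Proposal C: 7×0 + 7×2 + 9×5 + 7×5 + 9×2 + 9×0 + 6×3 = 130
Proposal D: 7×1 + 7×3 + 9×2 + 7×2 + 9×3 + 9×4 + 6×5 = 153
Proposal E: 7×4 + 7×0 + 9×1 + 7×3 + 9×5 + 9×2 + 6×0 = 121
Proposal F: 7×5 + 7×1 + 9×4 + 7×4 + 9×0 + 9×5 + 6×4 = 175

Proposal F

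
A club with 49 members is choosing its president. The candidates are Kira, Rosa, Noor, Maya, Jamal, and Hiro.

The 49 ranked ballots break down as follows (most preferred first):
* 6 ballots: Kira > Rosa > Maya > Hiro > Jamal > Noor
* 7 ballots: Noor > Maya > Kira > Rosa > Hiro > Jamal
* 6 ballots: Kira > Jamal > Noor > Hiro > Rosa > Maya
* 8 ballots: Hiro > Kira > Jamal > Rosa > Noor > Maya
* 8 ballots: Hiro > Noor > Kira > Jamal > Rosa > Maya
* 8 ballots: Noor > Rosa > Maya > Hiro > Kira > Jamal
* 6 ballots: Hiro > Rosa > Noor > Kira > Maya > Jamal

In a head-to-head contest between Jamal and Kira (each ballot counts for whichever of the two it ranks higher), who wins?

Kira

Jamal is ranked above Kira on 0 ballots; Kira above Jamal on 49.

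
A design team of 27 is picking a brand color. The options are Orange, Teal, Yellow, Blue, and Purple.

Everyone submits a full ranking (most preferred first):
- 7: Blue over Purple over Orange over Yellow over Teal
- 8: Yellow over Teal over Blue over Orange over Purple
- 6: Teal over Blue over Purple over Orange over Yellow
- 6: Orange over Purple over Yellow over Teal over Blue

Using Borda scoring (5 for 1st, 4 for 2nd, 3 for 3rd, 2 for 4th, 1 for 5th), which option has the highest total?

Blue

Orange: 7×3 + 8×2 + 6×2 + 6×5 = 79
Teal: 7×1 + 8×4 + 6×5 + 6×2 = 81
Yellow: 7×2 + 8×5 + 6×1 + 6×3 = 78
Blue: 7×5 + 8×3 + 6×4 + 6×1 = 89
Purple: 7×4 + 8×1 + 6×3 + 6×4 = 78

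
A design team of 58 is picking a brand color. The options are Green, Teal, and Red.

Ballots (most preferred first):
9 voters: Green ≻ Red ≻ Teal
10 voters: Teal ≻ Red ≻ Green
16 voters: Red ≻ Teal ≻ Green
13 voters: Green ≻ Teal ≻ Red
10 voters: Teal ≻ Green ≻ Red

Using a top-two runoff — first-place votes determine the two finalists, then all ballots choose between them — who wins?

Round 1 first-place votes: Green 22, Teal 20, Red 16. Green and Teal advance.
Runoff: Green is ranked above Teal on 22 ballots, Teal above Green on 36.

Teal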